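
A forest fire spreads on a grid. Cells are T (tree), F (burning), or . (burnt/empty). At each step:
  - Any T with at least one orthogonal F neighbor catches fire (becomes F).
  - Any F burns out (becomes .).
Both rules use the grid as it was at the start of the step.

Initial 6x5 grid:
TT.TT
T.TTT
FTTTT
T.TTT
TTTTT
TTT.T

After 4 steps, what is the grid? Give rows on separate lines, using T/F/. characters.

Step 1: 3 trees catch fire, 1 burn out
  TT.TT
  F.TTT
  .FTTT
  F.TTT
  TTTTT
  TTT.T
Step 2: 3 trees catch fire, 3 burn out
  FT.TT
  ..TTT
  ..FTT
  ..TTT
  FTTTT
  TTT.T
Step 3: 6 trees catch fire, 3 burn out
  .F.TT
  ..FTT
  ...FT
  ..FTT
  .FTTT
  FTT.T
Step 4: 5 trees catch fire, 6 burn out
  ...TT
  ...FT
  ....F
  ...FT
  ..FTT
  .FT.T

...TT
...FT
....F
...FT
..FTT
.FT.T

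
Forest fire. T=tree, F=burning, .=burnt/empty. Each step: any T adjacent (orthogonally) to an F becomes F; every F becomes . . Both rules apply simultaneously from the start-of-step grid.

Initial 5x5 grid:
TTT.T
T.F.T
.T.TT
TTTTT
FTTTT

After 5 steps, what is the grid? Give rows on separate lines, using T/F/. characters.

Step 1: 3 trees catch fire, 2 burn out
  TTF.T
  T...T
  .T.TT
  FTTTT
  .FTTT
Step 2: 3 trees catch fire, 3 burn out
  TF..T
  T...T
  .T.TT
  .FTTT
  ..FTT
Step 3: 4 trees catch fire, 3 burn out
  F...T
  T...T
  .F.TT
  ..FTT
  ...FT
Step 4: 3 trees catch fire, 4 burn out
  ....T
  F...T
  ...TT
  ...FT
  ....F
Step 5: 2 trees catch fire, 3 burn out
  ....T
  ....T
  ...FT
  ....F
  .....

....T
....T
...FT
....F
.....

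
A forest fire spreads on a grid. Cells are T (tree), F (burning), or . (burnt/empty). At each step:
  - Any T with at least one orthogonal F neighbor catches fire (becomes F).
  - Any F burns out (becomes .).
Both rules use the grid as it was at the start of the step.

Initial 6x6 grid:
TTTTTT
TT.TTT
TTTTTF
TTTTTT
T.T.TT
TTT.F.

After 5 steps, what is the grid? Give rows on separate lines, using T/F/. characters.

Step 1: 4 trees catch fire, 2 burn out
  TTTTTT
  TT.TTF
  TTTTF.
  TTTTTF
  T.T.FT
  TTT...
Step 2: 5 trees catch fire, 4 burn out
  TTTTTF
  TT.TF.
  TTTF..
  TTTTF.
  T.T..F
  TTT...
Step 3: 4 trees catch fire, 5 burn out
  TTTTF.
  TT.F..
  TTF...
  TTTF..
  T.T...
  TTT...
Step 4: 3 trees catch fire, 4 burn out
  TTTF..
  TT....
  TF....
  TTF...
  T.T...
  TTT...
Step 5: 5 trees catch fire, 3 burn out
  TTF...
  TF....
  F.....
  TF....
  T.F...
  TTT...

TTF...
TF....
F.....
TF....
T.F...
TTT...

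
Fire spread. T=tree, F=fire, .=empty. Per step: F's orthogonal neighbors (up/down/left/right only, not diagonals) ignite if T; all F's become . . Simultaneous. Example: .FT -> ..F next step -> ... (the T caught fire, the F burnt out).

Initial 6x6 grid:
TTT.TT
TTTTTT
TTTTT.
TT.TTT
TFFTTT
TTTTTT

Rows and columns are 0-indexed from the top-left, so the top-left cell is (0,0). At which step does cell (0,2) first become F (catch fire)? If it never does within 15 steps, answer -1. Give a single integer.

Step 1: cell (0,2)='T' (+5 fires, +2 burnt)
Step 2: cell (0,2)='T' (+6 fires, +5 burnt)
Step 3: cell (0,2)='T' (+7 fires, +6 burnt)
Step 4: cell (0,2)='T' (+7 fires, +7 burnt)
Step 5: cell (0,2)='F' (+3 fires, +7 burnt)
  -> target ignites at step 5
Step 6: cell (0,2)='.' (+2 fires, +3 burnt)
Step 7: cell (0,2)='.' (+1 fires, +2 burnt)
Step 8: cell (0,2)='.' (+0 fires, +1 burnt)
  fire out at step 8

5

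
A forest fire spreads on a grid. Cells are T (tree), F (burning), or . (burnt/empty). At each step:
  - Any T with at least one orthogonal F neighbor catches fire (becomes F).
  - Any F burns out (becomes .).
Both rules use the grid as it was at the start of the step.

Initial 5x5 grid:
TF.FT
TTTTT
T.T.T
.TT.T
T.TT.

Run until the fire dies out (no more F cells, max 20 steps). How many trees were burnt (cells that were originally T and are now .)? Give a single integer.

Step 1: +4 fires, +2 burnt (F count now 4)
Step 2: +3 fires, +4 burnt (F count now 3)
Step 3: +3 fires, +3 burnt (F count now 3)
Step 4: +2 fires, +3 burnt (F count now 2)
Step 5: +2 fires, +2 burnt (F count now 2)
Step 6: +1 fires, +2 burnt (F count now 1)
Step 7: +0 fires, +1 burnt (F count now 0)
Fire out after step 7
Initially T: 16, now '.': 24
Total burnt (originally-T cells now '.'): 15

Answer: 15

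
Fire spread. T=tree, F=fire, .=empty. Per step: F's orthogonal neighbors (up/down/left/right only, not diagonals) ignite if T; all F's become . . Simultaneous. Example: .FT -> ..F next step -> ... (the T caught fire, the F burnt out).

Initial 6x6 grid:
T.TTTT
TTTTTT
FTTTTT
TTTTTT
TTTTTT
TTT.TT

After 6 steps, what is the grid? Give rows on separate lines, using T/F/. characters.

Step 1: 3 trees catch fire, 1 burn out
  T.TTTT
  FTTTTT
  .FTTTT
  FTTTTT
  TTTTTT
  TTT.TT
Step 2: 5 trees catch fire, 3 burn out
  F.TTTT
  .FTTTT
  ..FTTT
  .FTTTT
  FTTTTT
  TTT.TT
Step 3: 5 trees catch fire, 5 burn out
  ..TTTT
  ..FTTT
  ...FTT
  ..FTTT
  .FTTTT
  FTT.TT
Step 4: 6 trees catch fire, 5 burn out
  ..FTTT
  ...FTT
  ....FT
  ...FTT
  ..FTTT
  .FT.TT
Step 5: 6 trees catch fire, 6 burn out
  ...FTT
  ....FT
  .....F
  ....FT
  ...FTT
  ..F.TT
Step 6: 4 trees catch fire, 6 burn out
  ....FT
  .....F
  ......
  .....F
  ....FT
  ....TT

....FT
.....F
......
.....F
....FT
....TT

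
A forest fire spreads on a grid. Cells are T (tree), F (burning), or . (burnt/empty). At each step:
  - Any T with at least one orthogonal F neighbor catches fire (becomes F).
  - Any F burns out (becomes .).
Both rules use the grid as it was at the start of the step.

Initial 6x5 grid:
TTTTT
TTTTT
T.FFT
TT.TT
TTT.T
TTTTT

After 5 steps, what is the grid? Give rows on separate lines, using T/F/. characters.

Step 1: 4 trees catch fire, 2 burn out
  TTTTT
  TTFFT
  T...F
  TT.FT
  TTT.T
  TTTTT
Step 2: 5 trees catch fire, 4 burn out
  TTFFT
  TF..F
  T....
  TT..F
  TTT.T
  TTTTT
Step 3: 4 trees catch fire, 5 burn out
  TF..F
  F....
  T....
  TT...
  TTT.F
  TTTTT
Step 4: 3 trees catch fire, 4 burn out
  F....
  .....
  F....
  TT...
  TTT..
  TTTTF
Step 5: 2 trees catch fire, 3 burn out
  .....
  .....
  .....
  FT...
  TTT..
  TTTF.

.....
.....
.....
FT...
TTT..
TTTF.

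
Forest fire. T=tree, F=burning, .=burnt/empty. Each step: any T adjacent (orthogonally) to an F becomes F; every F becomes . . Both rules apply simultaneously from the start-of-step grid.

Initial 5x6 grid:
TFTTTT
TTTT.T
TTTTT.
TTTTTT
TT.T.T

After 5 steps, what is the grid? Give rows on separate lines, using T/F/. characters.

Step 1: 3 trees catch fire, 1 burn out
  F.FTTT
  TFTT.T
  TTTTT.
  TTTTTT
  TT.T.T
Step 2: 4 trees catch fire, 3 burn out
  ...FTT
  F.FT.T
  TFTTT.
  TTTTTT
  TT.T.T
Step 3: 5 trees catch fire, 4 burn out
  ....FT
  ...F.T
  F.FTT.
  TFTTTT
  TT.T.T
Step 4: 5 trees catch fire, 5 burn out
  .....F
  .....T
  ...FT.
  F.FTTT
  TF.T.T
Step 5: 4 trees catch fire, 5 burn out
  ......
  .....F
  ....F.
  ...FTT
  F..T.T

......
.....F
....F.
...FTT
F..T.T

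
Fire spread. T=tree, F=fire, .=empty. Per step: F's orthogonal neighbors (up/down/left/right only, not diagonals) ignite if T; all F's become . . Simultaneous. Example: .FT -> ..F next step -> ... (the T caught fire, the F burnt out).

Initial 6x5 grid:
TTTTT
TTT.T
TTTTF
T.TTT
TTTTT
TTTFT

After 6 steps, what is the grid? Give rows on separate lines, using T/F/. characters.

Step 1: 6 trees catch fire, 2 burn out
  TTTTT
  TTT.F
  TTTF.
  T.TTF
  TTTFT
  TTF.F
Step 2: 6 trees catch fire, 6 burn out
  TTTTF
  TTT..
  TTF..
  T.TF.
  TTF.F
  TF...
Step 3: 6 trees catch fire, 6 burn out
  TTTF.
  TTF..
  TF...
  T.F..
  TF...
  F....
Step 4: 4 trees catch fire, 6 burn out
  TTF..
  TF...
  F....
  T....
  F....
  .....
Step 5: 3 trees catch fire, 4 burn out
  TF...
  F....
  .....
  F....
  .....
  .....
Step 6: 1 trees catch fire, 3 burn out
  F....
  .....
  .....
  .....
  .....
  .....

F....
.....
.....
.....
.....
.....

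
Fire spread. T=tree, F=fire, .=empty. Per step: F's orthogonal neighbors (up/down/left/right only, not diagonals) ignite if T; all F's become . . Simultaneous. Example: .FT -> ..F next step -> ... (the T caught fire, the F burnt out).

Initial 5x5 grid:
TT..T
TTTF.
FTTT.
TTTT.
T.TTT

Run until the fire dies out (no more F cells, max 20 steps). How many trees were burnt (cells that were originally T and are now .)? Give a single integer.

Step 1: +5 fires, +2 burnt (F count now 5)
Step 2: +6 fires, +5 burnt (F count now 6)
Step 3: +3 fires, +6 burnt (F count now 3)
Step 4: +2 fires, +3 burnt (F count now 2)
Step 5: +0 fires, +2 burnt (F count now 0)
Fire out after step 5
Initially T: 17, now '.': 24
Total burnt (originally-T cells now '.'): 16

Answer: 16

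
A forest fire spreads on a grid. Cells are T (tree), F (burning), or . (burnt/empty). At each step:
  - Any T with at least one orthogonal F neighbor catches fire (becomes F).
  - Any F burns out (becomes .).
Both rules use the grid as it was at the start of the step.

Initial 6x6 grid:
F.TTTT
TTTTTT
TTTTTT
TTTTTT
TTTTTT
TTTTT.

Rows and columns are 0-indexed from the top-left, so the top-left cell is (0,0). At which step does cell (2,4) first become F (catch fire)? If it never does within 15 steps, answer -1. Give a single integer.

Step 1: cell (2,4)='T' (+1 fires, +1 burnt)
Step 2: cell (2,4)='T' (+2 fires, +1 burnt)
Step 3: cell (2,4)='T' (+3 fires, +2 burnt)
Step 4: cell (2,4)='T' (+5 fires, +3 burnt)
Step 5: cell (2,4)='T' (+6 fires, +5 burnt)
Step 6: cell (2,4)='F' (+6 fires, +6 burnt)
  -> target ignites at step 6
Step 7: cell (2,4)='.' (+5 fires, +6 burnt)
Step 8: cell (2,4)='.' (+3 fires, +5 burnt)
Step 9: cell (2,4)='.' (+2 fires, +3 burnt)
Step 10: cell (2,4)='.' (+0 fires, +2 burnt)
  fire out at step 10

6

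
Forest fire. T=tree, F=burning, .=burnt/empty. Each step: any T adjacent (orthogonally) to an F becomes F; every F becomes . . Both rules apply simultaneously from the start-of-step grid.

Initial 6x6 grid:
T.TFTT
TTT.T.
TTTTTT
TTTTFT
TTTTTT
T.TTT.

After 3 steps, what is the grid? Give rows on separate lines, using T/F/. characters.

Step 1: 6 trees catch fire, 2 burn out
  T.F.FT
  TTT.T.
  TTTTFT
  TTTF.F
  TTTTFT
  T.TTT.
Step 2: 9 trees catch fire, 6 burn out
  T....F
  TTF.F.
  TTTF.F
  TTF...
  TTTF.F
  T.TTF.
Step 3: 5 trees catch fire, 9 burn out
  T.....
  TF....
  TTF...
  TF....
  TTF...
  T.TF..

T.....
TF....
TTF...
TF....
TTF...
T.TF..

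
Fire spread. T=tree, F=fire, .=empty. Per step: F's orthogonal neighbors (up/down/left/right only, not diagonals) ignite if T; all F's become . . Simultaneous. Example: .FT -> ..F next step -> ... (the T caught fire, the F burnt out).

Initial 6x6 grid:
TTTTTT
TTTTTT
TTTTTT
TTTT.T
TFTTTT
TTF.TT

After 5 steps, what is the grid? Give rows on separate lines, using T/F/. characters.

Step 1: 4 trees catch fire, 2 burn out
  TTTTTT
  TTTTTT
  TTTTTT
  TFTT.T
  F.FTTT
  TF..TT
Step 2: 5 trees catch fire, 4 burn out
  TTTTTT
  TTTTTT
  TFTTTT
  F.FT.T
  ...FTT
  F...TT
Step 3: 5 trees catch fire, 5 burn out
  TTTTTT
  TFTTTT
  F.FTTT
  ...F.T
  ....FT
  ....TT
Step 4: 6 trees catch fire, 5 burn out
  TFTTTT
  F.FTTT
  ...FTT
  .....T
  .....F
  ....FT
Step 5: 6 trees catch fire, 6 burn out
  F.FTTT
  ...FTT
  ....FT
  .....F
  ......
  .....F

F.FTTT
...FTT
....FT
.....F
......
.....F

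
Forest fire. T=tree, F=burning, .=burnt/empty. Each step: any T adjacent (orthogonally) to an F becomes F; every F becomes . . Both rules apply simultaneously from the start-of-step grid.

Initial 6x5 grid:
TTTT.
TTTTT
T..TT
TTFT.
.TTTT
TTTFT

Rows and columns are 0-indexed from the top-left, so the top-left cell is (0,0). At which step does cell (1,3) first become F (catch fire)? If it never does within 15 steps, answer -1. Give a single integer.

Step 1: cell (1,3)='T' (+6 fires, +2 burnt)
Step 2: cell (1,3)='T' (+5 fires, +6 burnt)
Step 3: cell (1,3)='F' (+4 fires, +5 burnt)
  -> target ignites at step 3
Step 4: cell (1,3)='.' (+4 fires, +4 burnt)
Step 5: cell (1,3)='.' (+3 fires, +4 burnt)
Step 6: cell (1,3)='.' (+1 fires, +3 burnt)
Step 7: cell (1,3)='.' (+0 fires, +1 burnt)
  fire out at step 7

3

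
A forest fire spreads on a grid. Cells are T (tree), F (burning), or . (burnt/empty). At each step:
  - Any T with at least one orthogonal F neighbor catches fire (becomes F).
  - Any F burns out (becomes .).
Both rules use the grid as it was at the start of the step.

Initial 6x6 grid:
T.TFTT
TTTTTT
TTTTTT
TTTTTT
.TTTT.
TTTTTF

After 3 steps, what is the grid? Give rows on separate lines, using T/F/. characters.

Step 1: 4 trees catch fire, 2 burn out
  T.F.FT
  TTTFTT
  TTTTTT
  TTTTTT
  .TTTT.
  TTTTF.
Step 2: 6 trees catch fire, 4 burn out
  T....F
  TTF.FT
  TTTFTT
  TTTTTT
  .TTTF.
  TTTF..
Step 3: 8 trees catch fire, 6 burn out
  T.....
  TF...F
  TTF.FT
  TTTFFT
  .TTF..
  TTF...

T.....
TF...F
TTF.FT
TTTFFT
.TTF..
TTF...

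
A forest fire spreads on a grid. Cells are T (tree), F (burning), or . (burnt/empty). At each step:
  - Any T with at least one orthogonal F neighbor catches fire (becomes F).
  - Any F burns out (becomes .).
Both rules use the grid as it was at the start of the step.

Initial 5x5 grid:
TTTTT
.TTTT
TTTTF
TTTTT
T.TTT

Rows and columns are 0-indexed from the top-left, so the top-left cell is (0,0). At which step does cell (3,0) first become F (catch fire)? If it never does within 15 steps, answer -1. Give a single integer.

Step 1: cell (3,0)='T' (+3 fires, +1 burnt)
Step 2: cell (3,0)='T' (+5 fires, +3 burnt)
Step 3: cell (3,0)='T' (+5 fires, +5 burnt)
Step 4: cell (3,0)='T' (+5 fires, +5 burnt)
Step 5: cell (3,0)='F' (+2 fires, +5 burnt)
  -> target ignites at step 5
Step 6: cell (3,0)='.' (+2 fires, +2 burnt)
Step 7: cell (3,0)='.' (+0 fires, +2 burnt)
  fire out at step 7

5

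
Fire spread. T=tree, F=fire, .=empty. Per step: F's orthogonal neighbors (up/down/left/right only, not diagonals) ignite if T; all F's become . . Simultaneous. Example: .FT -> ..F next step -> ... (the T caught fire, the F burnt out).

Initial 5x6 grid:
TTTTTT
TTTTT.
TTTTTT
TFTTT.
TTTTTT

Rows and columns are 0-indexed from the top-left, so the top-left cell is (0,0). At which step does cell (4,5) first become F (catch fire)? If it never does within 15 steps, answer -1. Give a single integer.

Step 1: cell (4,5)='T' (+4 fires, +1 burnt)
Step 2: cell (4,5)='T' (+6 fires, +4 burnt)
Step 3: cell (4,5)='T' (+6 fires, +6 burnt)
Step 4: cell (4,5)='T' (+5 fires, +6 burnt)
Step 5: cell (4,5)='F' (+4 fires, +5 burnt)
  -> target ignites at step 5
Step 6: cell (4,5)='.' (+1 fires, +4 burnt)
Step 7: cell (4,5)='.' (+1 fires, +1 burnt)
Step 8: cell (4,5)='.' (+0 fires, +1 burnt)
  fire out at step 8

5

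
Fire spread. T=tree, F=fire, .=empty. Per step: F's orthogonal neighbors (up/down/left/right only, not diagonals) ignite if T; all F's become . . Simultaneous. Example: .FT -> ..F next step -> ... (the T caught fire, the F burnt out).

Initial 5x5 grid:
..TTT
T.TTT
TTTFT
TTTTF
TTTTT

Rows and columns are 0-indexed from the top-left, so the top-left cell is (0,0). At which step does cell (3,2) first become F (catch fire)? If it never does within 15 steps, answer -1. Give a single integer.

Step 1: cell (3,2)='T' (+5 fires, +2 burnt)
Step 2: cell (3,2)='F' (+6 fires, +5 burnt)
  -> target ignites at step 2
Step 3: cell (3,2)='.' (+5 fires, +6 burnt)
Step 4: cell (3,2)='.' (+3 fires, +5 burnt)
Step 5: cell (3,2)='.' (+1 fires, +3 burnt)
Step 6: cell (3,2)='.' (+0 fires, +1 burnt)
  fire out at step 6

2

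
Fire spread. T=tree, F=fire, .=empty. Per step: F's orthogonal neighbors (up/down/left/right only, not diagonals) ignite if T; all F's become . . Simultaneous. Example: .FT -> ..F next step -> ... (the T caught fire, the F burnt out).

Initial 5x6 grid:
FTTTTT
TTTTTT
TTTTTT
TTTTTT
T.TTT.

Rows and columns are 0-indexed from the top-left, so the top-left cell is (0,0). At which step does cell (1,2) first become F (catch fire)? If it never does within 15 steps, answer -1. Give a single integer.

Step 1: cell (1,2)='T' (+2 fires, +1 burnt)
Step 2: cell (1,2)='T' (+3 fires, +2 burnt)
Step 3: cell (1,2)='F' (+4 fires, +3 burnt)
  -> target ignites at step 3
Step 4: cell (1,2)='.' (+5 fires, +4 burnt)
Step 5: cell (1,2)='.' (+4 fires, +5 burnt)
Step 6: cell (1,2)='.' (+4 fires, +4 burnt)
Step 7: cell (1,2)='.' (+3 fires, +4 burnt)
Step 8: cell (1,2)='.' (+2 fires, +3 burnt)
Step 9: cell (1,2)='.' (+0 fires, +2 burnt)
  fire out at step 9

3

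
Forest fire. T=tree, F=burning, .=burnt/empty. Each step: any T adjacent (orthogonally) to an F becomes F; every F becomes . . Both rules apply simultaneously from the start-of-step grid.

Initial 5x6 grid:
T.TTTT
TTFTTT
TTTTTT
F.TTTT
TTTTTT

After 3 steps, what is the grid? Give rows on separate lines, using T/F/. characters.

Step 1: 6 trees catch fire, 2 burn out
  T.FTTT
  TF.FTT
  FTFTTT
  ..TTTT
  FTTTTT
Step 2: 7 trees catch fire, 6 burn out
  T..FTT
  F...FT
  .F.FTT
  ..FTTT
  .FTTTT
Step 3: 6 trees catch fire, 7 burn out
  F...FT
  .....F
  ....FT
  ...FTT
  ..FTTT

F...FT
.....F
....FT
...FTT
..FTTT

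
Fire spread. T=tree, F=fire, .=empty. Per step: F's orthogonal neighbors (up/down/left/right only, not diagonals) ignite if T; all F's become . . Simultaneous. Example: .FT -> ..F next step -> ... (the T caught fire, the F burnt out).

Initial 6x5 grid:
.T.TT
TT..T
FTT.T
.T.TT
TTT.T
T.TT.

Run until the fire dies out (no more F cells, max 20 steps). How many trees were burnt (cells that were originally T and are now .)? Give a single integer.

Step 1: +2 fires, +1 burnt (F count now 2)
Step 2: +3 fires, +2 burnt (F count now 3)
Step 3: +2 fires, +3 burnt (F count now 2)
Step 4: +2 fires, +2 burnt (F count now 2)
Step 5: +2 fires, +2 burnt (F count now 2)
Step 6: +1 fires, +2 burnt (F count now 1)
Step 7: +0 fires, +1 burnt (F count now 0)
Fire out after step 7
Initially T: 19, now '.': 23
Total burnt (originally-T cells now '.'): 12

Answer: 12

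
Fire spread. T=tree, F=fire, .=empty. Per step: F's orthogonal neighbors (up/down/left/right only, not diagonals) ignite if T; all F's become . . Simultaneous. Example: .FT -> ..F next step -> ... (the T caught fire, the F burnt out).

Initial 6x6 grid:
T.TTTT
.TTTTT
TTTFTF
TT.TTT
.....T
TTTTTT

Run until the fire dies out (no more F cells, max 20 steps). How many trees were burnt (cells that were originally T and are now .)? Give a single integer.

Step 1: +6 fires, +2 burnt (F count now 6)
Step 2: +7 fires, +6 burnt (F count now 7)
Step 3: +6 fires, +7 burnt (F count now 6)
Step 4: +2 fires, +6 burnt (F count now 2)
Step 5: +1 fires, +2 burnt (F count now 1)
Step 6: +1 fires, +1 burnt (F count now 1)
Step 7: +1 fires, +1 burnt (F count now 1)
Step 8: +1 fires, +1 burnt (F count now 1)
Step 9: +0 fires, +1 burnt (F count now 0)
Fire out after step 9
Initially T: 26, now '.': 35
Total burnt (originally-T cells now '.'): 25

Answer: 25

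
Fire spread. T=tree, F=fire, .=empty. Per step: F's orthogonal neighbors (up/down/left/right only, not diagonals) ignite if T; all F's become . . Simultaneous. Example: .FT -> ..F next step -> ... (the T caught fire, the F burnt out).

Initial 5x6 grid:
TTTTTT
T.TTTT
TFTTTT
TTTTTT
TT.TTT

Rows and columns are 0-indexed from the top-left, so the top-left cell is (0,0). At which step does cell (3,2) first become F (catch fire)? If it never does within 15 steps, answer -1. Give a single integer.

Step 1: cell (3,2)='T' (+3 fires, +1 burnt)
Step 2: cell (3,2)='F' (+6 fires, +3 burnt)
  -> target ignites at step 2
Step 3: cell (3,2)='.' (+6 fires, +6 burnt)
Step 4: cell (3,2)='.' (+6 fires, +6 burnt)
Step 5: cell (3,2)='.' (+4 fires, +6 burnt)
Step 6: cell (3,2)='.' (+2 fires, +4 burnt)
Step 7: cell (3,2)='.' (+0 fires, +2 burnt)
  fire out at step 7

2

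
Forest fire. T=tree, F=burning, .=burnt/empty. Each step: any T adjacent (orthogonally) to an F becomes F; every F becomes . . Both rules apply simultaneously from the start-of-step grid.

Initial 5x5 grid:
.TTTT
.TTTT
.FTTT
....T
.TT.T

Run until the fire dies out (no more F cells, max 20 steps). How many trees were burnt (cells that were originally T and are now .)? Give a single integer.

Answer: 13

Derivation:
Step 1: +2 fires, +1 burnt (F count now 2)
Step 2: +3 fires, +2 burnt (F count now 3)
Step 3: +3 fires, +3 burnt (F count now 3)
Step 4: +3 fires, +3 burnt (F count now 3)
Step 5: +2 fires, +3 burnt (F count now 2)
Step 6: +0 fires, +2 burnt (F count now 0)
Fire out after step 6
Initially T: 15, now '.': 23
Total burnt (originally-T cells now '.'): 13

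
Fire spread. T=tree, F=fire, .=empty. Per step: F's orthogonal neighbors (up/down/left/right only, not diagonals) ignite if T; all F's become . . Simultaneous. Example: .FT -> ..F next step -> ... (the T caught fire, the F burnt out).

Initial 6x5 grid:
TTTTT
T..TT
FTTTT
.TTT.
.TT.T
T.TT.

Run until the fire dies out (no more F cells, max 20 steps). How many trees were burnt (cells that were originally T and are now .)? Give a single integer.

Answer: 19

Derivation:
Step 1: +2 fires, +1 burnt (F count now 2)
Step 2: +3 fires, +2 burnt (F count now 3)
Step 3: +4 fires, +3 burnt (F count now 4)
Step 4: +5 fires, +4 burnt (F count now 5)
Step 5: +3 fires, +5 burnt (F count now 3)
Step 6: +2 fires, +3 burnt (F count now 2)
Step 7: +0 fires, +2 burnt (F count now 0)
Fire out after step 7
Initially T: 21, now '.': 28
Total burnt (originally-T cells now '.'): 19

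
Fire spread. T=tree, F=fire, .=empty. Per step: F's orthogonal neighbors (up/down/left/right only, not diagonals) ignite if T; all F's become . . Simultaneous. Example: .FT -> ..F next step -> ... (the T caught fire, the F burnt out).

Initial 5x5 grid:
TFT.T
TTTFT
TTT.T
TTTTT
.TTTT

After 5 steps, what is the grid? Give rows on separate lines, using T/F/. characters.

Step 1: 5 trees catch fire, 2 burn out
  F.F.T
  TFF.F
  TTT.T
  TTTTT
  .TTTT
Step 2: 5 trees catch fire, 5 burn out
  ....F
  F....
  TFF.F
  TTTTT
  .TTTT
Step 3: 4 trees catch fire, 5 burn out
  .....
  .....
  F....
  TFFTF
  .TTTT
Step 4: 5 trees catch fire, 4 burn out
  .....
  .....
  .....
  F..F.
  .FFTF
Step 5: 1 trees catch fire, 5 burn out
  .....
  .....
  .....
  .....
  ...F.

.....
.....
.....
.....
...F.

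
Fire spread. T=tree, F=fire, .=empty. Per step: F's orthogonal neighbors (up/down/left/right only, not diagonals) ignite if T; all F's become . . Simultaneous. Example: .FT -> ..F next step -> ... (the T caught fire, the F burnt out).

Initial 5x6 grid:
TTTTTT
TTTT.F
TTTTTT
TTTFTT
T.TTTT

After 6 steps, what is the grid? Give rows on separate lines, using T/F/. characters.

Step 1: 6 trees catch fire, 2 burn out
  TTTTTF
  TTTT..
  TTTFTF
  TTF.FT
  T.TFTT
Step 2: 8 trees catch fire, 6 burn out
  TTTTF.
  TTTF..
  TTF.F.
  TF...F
  T.F.FT
Step 3: 5 trees catch fire, 8 burn out
  TTTF..
  TTF...
  TF....
  F.....
  T....F
Step 4: 4 trees catch fire, 5 burn out
  TTF...
  TF....
  F.....
  ......
  F.....
Step 5: 2 trees catch fire, 4 burn out
  TF....
  F.....
  ......
  ......
  ......
Step 6: 1 trees catch fire, 2 burn out
  F.....
  ......
  ......
  ......
  ......

F.....
......
......
......
......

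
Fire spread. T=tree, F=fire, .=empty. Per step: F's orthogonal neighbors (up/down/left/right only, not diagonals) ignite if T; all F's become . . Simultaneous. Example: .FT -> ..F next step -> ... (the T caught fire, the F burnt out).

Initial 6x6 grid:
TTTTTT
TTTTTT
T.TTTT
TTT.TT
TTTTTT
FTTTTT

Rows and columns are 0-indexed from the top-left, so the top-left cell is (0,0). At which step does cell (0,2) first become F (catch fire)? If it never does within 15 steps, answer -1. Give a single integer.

Step 1: cell (0,2)='T' (+2 fires, +1 burnt)
Step 2: cell (0,2)='T' (+3 fires, +2 burnt)
Step 3: cell (0,2)='T' (+4 fires, +3 burnt)
Step 4: cell (0,2)='T' (+4 fires, +4 burnt)
Step 5: cell (0,2)='T' (+5 fires, +4 burnt)
Step 6: cell (0,2)='T' (+5 fires, +5 burnt)
Step 7: cell (0,2)='F' (+4 fires, +5 burnt)
  -> target ignites at step 7
Step 8: cell (0,2)='.' (+3 fires, +4 burnt)
Step 9: cell (0,2)='.' (+2 fires, +3 burnt)
Step 10: cell (0,2)='.' (+1 fires, +2 burnt)
Step 11: cell (0,2)='.' (+0 fires, +1 burnt)
  fire out at step 11

7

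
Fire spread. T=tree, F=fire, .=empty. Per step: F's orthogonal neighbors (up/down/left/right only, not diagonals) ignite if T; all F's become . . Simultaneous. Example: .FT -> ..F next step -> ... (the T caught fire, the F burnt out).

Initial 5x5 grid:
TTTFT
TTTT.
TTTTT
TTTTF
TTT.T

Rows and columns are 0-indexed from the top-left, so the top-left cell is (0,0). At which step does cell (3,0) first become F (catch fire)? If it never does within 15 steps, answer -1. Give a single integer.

Step 1: cell (3,0)='T' (+6 fires, +2 burnt)
Step 2: cell (3,0)='T' (+4 fires, +6 burnt)
Step 3: cell (3,0)='T' (+5 fires, +4 burnt)
Step 4: cell (3,0)='F' (+4 fires, +5 burnt)
  -> target ignites at step 4
Step 5: cell (3,0)='.' (+2 fires, +4 burnt)
Step 6: cell (3,0)='.' (+0 fires, +2 burnt)
  fire out at step 6

4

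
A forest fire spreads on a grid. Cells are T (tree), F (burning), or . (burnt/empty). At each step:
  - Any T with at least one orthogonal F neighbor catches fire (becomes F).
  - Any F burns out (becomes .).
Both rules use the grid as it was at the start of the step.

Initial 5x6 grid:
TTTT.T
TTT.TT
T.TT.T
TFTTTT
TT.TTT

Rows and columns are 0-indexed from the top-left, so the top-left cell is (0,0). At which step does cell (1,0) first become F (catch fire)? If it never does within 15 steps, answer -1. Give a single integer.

Step 1: cell (1,0)='T' (+3 fires, +1 burnt)
Step 2: cell (1,0)='T' (+4 fires, +3 burnt)
Step 3: cell (1,0)='F' (+5 fires, +4 burnt)
  -> target ignites at step 3
Step 4: cell (1,0)='.' (+5 fires, +5 burnt)
Step 5: cell (1,0)='.' (+4 fires, +5 burnt)
Step 6: cell (1,0)='.' (+1 fires, +4 burnt)
Step 7: cell (1,0)='.' (+2 fires, +1 burnt)
Step 8: cell (1,0)='.' (+0 fires, +2 burnt)
  fire out at step 8

3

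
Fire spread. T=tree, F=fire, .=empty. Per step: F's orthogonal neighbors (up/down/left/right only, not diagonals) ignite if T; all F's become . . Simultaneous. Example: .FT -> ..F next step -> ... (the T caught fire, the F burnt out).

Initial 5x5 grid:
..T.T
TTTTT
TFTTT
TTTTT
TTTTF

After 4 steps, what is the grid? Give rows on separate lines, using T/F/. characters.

Step 1: 6 trees catch fire, 2 burn out
  ..T.T
  TFTTT
  F.FTT
  TFTTF
  TTTF.
Step 2: 9 trees catch fire, 6 burn out
  ..T.T
  F.FTT
  ...FF
  F.FF.
  TFF..
Step 3: 4 trees catch fire, 9 burn out
  ..F.T
  ...FF
  .....
  .....
  F....
Step 4: 1 trees catch fire, 4 burn out
  ....F
  .....
  .....
  .....
  .....

....F
.....
.....
.....
.....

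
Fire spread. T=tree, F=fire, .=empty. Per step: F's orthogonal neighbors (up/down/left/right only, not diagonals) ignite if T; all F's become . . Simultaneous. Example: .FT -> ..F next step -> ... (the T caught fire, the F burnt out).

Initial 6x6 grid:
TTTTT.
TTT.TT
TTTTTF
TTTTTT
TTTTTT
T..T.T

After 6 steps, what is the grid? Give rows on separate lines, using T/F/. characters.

Step 1: 3 trees catch fire, 1 burn out
  TTTTT.
  TTT.TF
  TTTTF.
  TTTTTF
  TTTTTT
  T..T.T
Step 2: 4 trees catch fire, 3 burn out
  TTTTT.
  TTT.F.
  TTTF..
  TTTTF.
  TTTTTF
  T..T.T
Step 3: 5 trees catch fire, 4 burn out
  TTTTF.
  TTT...
  TTF...
  TTTF..
  TTTTF.
  T..T.F
Step 4: 5 trees catch fire, 5 burn out
  TTTF..
  TTF...
  TF....
  TTF...
  TTTF..
  T..T..
Step 5: 6 trees catch fire, 5 burn out
  TTF...
  TF....
  F.....
  TF....
  TTF...
  T..F..
Step 6: 4 trees catch fire, 6 burn out
  TF....
  F.....
  ......
  F.....
  TF....
  T.....

TF....
F.....
......
F.....
TF....
T.....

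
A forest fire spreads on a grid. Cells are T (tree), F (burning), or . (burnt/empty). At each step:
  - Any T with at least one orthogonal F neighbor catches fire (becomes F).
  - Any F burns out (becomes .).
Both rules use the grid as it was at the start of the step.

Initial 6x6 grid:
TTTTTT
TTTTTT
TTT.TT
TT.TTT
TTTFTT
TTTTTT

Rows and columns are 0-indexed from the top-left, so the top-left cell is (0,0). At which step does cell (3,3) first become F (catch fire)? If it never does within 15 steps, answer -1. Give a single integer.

Step 1: cell (3,3)='F' (+4 fires, +1 burnt)
  -> target ignites at step 1
Step 2: cell (3,3)='.' (+5 fires, +4 burnt)
Step 3: cell (3,3)='.' (+6 fires, +5 burnt)
Step 4: cell (3,3)='.' (+5 fires, +6 burnt)
Step 5: cell (3,3)='.' (+6 fires, +5 burnt)
Step 6: cell (3,3)='.' (+5 fires, +6 burnt)
Step 7: cell (3,3)='.' (+2 fires, +5 burnt)
Step 8: cell (3,3)='.' (+0 fires, +2 burnt)
  fire out at step 8

1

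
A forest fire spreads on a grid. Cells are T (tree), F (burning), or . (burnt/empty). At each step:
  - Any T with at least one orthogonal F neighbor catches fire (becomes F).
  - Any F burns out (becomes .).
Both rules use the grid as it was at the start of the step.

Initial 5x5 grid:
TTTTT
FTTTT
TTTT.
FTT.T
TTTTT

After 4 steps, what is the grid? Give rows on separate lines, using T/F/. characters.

Step 1: 5 trees catch fire, 2 burn out
  FTTTT
  .FTTT
  FTTT.
  .FT.T
  FTTTT
Step 2: 5 trees catch fire, 5 burn out
  .FTTT
  ..FTT
  .FTT.
  ..F.T
  .FTTT
Step 3: 4 trees catch fire, 5 burn out
  ..FTT
  ...FT
  ..FT.
  ....T
  ..FTT
Step 4: 4 trees catch fire, 4 burn out
  ...FT
  ....F
  ...F.
  ....T
  ...FT

...FT
....F
...F.
....T
...FT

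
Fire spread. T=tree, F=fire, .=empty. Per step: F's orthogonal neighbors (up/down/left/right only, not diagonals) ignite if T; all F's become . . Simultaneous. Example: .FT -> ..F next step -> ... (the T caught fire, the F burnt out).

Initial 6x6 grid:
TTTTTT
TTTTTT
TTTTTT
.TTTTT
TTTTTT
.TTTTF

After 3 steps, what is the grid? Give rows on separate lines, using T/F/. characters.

Step 1: 2 trees catch fire, 1 burn out
  TTTTTT
  TTTTTT
  TTTTTT
  .TTTTT
  TTTTTF
  .TTTF.
Step 2: 3 trees catch fire, 2 burn out
  TTTTTT
  TTTTTT
  TTTTTT
  .TTTTF
  TTTTF.
  .TTF..
Step 3: 4 trees catch fire, 3 burn out
  TTTTTT
  TTTTTT
  TTTTTF
  .TTTF.
  TTTF..
  .TF...

TTTTTT
TTTTTT
TTTTTF
.TTTF.
TTTF..
.TF...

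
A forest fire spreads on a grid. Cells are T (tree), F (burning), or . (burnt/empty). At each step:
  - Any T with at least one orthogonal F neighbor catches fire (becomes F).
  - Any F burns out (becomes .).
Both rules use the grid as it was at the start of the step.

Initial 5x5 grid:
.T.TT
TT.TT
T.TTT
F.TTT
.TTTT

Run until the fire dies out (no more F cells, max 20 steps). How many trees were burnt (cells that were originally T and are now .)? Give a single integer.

Step 1: +1 fires, +1 burnt (F count now 1)
Step 2: +1 fires, +1 burnt (F count now 1)
Step 3: +1 fires, +1 burnt (F count now 1)
Step 4: +1 fires, +1 burnt (F count now 1)
Step 5: +0 fires, +1 burnt (F count now 0)
Fire out after step 5
Initially T: 18, now '.': 11
Total burnt (originally-T cells now '.'): 4

Answer: 4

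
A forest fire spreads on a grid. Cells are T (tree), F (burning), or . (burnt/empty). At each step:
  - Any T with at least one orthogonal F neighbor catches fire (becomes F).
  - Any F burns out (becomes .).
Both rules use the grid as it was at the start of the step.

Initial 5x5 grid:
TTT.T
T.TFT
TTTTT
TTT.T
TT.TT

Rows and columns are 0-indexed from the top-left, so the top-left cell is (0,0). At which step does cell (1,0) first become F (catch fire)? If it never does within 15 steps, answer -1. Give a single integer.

Step 1: cell (1,0)='T' (+3 fires, +1 burnt)
Step 2: cell (1,0)='T' (+4 fires, +3 burnt)
Step 3: cell (1,0)='T' (+4 fires, +4 burnt)
Step 4: cell (1,0)='T' (+4 fires, +4 burnt)
Step 5: cell (1,0)='F' (+4 fires, +4 burnt)
  -> target ignites at step 5
Step 6: cell (1,0)='.' (+1 fires, +4 burnt)
Step 7: cell (1,0)='.' (+0 fires, +1 burnt)
  fire out at step 7

5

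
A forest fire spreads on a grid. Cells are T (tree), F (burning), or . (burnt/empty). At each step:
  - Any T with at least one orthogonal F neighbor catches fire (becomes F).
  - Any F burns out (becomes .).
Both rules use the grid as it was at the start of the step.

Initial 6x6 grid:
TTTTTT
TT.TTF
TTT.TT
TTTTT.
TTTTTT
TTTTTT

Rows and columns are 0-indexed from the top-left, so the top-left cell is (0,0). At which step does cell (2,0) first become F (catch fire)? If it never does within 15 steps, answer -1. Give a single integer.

Step 1: cell (2,0)='T' (+3 fires, +1 burnt)
Step 2: cell (2,0)='T' (+3 fires, +3 burnt)
Step 3: cell (2,0)='T' (+2 fires, +3 burnt)
Step 4: cell (2,0)='T' (+3 fires, +2 burnt)
Step 5: cell (2,0)='T' (+5 fires, +3 burnt)
Step 6: cell (2,0)='T' (+7 fires, +5 burnt)
Step 7: cell (2,0)='T' (+5 fires, +7 burnt)
Step 8: cell (2,0)='F' (+3 fires, +5 burnt)
  -> target ignites at step 8
Step 9: cell (2,0)='.' (+1 fires, +3 burnt)
Step 10: cell (2,0)='.' (+0 fires, +1 burnt)
  fire out at step 10

8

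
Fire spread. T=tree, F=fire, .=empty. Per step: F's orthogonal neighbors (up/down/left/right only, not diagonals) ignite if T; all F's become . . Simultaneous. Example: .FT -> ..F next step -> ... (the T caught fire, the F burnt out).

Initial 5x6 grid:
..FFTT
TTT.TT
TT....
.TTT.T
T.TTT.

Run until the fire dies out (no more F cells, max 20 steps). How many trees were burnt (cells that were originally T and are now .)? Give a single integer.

Answer: 15

Derivation:
Step 1: +2 fires, +2 burnt (F count now 2)
Step 2: +3 fires, +2 burnt (F count now 3)
Step 3: +3 fires, +3 burnt (F count now 3)
Step 4: +2 fires, +3 burnt (F count now 2)
Step 5: +1 fires, +2 burnt (F count now 1)
Step 6: +2 fires, +1 burnt (F count now 2)
Step 7: +1 fires, +2 burnt (F count now 1)
Step 8: +1 fires, +1 burnt (F count now 1)
Step 9: +0 fires, +1 burnt (F count now 0)
Fire out after step 9
Initially T: 17, now '.': 28
Total burnt (originally-T cells now '.'): 15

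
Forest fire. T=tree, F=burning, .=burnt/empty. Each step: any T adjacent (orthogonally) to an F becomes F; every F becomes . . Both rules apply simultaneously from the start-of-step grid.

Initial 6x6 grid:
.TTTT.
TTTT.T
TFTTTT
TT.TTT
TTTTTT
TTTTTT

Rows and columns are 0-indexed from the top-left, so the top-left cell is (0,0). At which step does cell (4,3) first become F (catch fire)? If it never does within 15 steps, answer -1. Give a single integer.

Step 1: cell (4,3)='T' (+4 fires, +1 burnt)
Step 2: cell (4,3)='T' (+6 fires, +4 burnt)
Step 3: cell (4,3)='T' (+7 fires, +6 burnt)
Step 4: cell (4,3)='F' (+6 fires, +7 burnt)
  -> target ignites at step 4
Step 5: cell (4,3)='.' (+5 fires, +6 burnt)
Step 6: cell (4,3)='.' (+2 fires, +5 burnt)
Step 7: cell (4,3)='.' (+1 fires, +2 burnt)
Step 8: cell (4,3)='.' (+0 fires, +1 burnt)
  fire out at step 8

4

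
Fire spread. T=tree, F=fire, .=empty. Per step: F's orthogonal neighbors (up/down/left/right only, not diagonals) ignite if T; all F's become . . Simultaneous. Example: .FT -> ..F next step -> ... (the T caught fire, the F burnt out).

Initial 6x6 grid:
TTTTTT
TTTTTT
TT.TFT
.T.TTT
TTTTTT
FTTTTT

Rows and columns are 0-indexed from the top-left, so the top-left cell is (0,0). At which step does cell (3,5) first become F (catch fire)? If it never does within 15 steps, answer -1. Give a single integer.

Step 1: cell (3,5)='T' (+6 fires, +2 burnt)
Step 2: cell (3,5)='F' (+8 fires, +6 burnt)
  -> target ignites at step 2
Step 3: cell (3,5)='.' (+9 fires, +8 burnt)
Step 4: cell (3,5)='.' (+4 fires, +9 burnt)
Step 5: cell (3,5)='.' (+3 fires, +4 burnt)
Step 6: cell (3,5)='.' (+1 fires, +3 burnt)
Step 7: cell (3,5)='.' (+0 fires, +1 burnt)
  fire out at step 7

2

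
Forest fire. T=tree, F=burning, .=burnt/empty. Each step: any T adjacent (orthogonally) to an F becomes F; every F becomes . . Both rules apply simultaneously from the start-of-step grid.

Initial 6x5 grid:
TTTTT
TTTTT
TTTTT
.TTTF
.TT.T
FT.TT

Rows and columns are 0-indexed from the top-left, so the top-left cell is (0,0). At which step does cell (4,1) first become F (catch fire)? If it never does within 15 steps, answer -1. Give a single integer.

Step 1: cell (4,1)='T' (+4 fires, +2 burnt)
Step 2: cell (4,1)='F' (+5 fires, +4 burnt)
  -> target ignites at step 2
Step 3: cell (4,1)='.' (+6 fires, +5 burnt)
Step 4: cell (4,1)='.' (+3 fires, +6 burnt)
Step 5: cell (4,1)='.' (+3 fires, +3 burnt)
Step 6: cell (4,1)='.' (+2 fires, +3 burnt)
Step 7: cell (4,1)='.' (+1 fires, +2 burnt)
Step 8: cell (4,1)='.' (+0 fires, +1 burnt)
  fire out at step 8

2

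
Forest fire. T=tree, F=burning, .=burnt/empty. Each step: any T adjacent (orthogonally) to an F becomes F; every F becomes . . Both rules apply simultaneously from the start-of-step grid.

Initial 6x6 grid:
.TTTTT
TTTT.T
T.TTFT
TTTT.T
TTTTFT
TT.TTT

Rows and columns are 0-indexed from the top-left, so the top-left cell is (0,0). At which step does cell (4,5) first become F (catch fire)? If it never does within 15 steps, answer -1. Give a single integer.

Step 1: cell (4,5)='F' (+5 fires, +2 burnt)
  -> target ignites at step 1
Step 2: cell (4,5)='.' (+8 fires, +5 burnt)
Step 3: cell (4,5)='.' (+5 fires, +8 burnt)
Step 4: cell (4,5)='.' (+6 fires, +5 burnt)
Step 5: cell (4,5)='.' (+4 fires, +6 burnt)
Step 6: cell (4,5)='.' (+1 fires, +4 burnt)
Step 7: cell (4,5)='.' (+0 fires, +1 burnt)
  fire out at step 7

1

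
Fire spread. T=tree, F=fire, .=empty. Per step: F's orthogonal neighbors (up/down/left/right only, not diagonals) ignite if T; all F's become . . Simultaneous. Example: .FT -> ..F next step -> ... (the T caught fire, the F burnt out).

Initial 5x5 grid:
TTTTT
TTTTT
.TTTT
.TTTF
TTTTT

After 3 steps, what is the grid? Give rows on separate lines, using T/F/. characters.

Step 1: 3 trees catch fire, 1 burn out
  TTTTT
  TTTTT
  .TTTF
  .TTF.
  TTTTF
Step 2: 4 trees catch fire, 3 burn out
  TTTTT
  TTTTF
  .TTF.
  .TF..
  TTTF.
Step 3: 5 trees catch fire, 4 burn out
  TTTTF
  TTTF.
  .TF..
  .F...
  TTF..

TTTTF
TTTF.
.TF..
.F...
TTF..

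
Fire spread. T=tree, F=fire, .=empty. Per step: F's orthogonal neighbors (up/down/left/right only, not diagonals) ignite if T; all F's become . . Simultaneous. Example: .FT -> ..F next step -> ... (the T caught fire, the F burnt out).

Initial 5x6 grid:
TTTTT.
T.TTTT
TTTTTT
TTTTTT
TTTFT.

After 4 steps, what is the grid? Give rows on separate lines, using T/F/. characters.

Step 1: 3 trees catch fire, 1 burn out
  TTTTT.
  T.TTTT
  TTTTTT
  TTTFTT
  TTF.F.
Step 2: 4 trees catch fire, 3 burn out
  TTTTT.
  T.TTTT
  TTTFTT
  TTF.FT
  TF....
Step 3: 6 trees catch fire, 4 burn out
  TTTTT.
  T.TFTT
  TTF.FT
  TF...F
  F.....
Step 4: 6 trees catch fire, 6 burn out
  TTTFT.
  T.F.FT
  TF...F
  F.....
  ......

TTTFT.
T.F.FT
TF...F
F.....
......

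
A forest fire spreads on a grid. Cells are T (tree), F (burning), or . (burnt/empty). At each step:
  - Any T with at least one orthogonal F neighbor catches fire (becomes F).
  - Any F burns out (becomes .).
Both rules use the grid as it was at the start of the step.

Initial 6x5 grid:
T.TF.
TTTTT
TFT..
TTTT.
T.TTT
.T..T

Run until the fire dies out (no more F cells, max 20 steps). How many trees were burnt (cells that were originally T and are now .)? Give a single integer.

Step 1: +6 fires, +2 burnt (F count now 6)
Step 2: +5 fires, +6 burnt (F count now 5)
Step 3: +4 fires, +5 burnt (F count now 4)
Step 4: +1 fires, +4 burnt (F count now 1)
Step 5: +1 fires, +1 burnt (F count now 1)
Step 6: +1 fires, +1 burnt (F count now 1)
Step 7: +0 fires, +1 burnt (F count now 0)
Fire out after step 7
Initially T: 19, now '.': 29
Total burnt (originally-T cells now '.'): 18

Answer: 18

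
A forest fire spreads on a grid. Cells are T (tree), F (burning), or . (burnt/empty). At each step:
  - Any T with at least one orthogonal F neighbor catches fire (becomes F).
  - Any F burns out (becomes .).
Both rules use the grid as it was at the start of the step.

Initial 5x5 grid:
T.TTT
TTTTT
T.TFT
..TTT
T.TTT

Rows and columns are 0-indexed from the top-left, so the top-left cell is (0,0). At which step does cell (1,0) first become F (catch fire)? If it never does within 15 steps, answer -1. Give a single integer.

Step 1: cell (1,0)='T' (+4 fires, +1 burnt)
Step 2: cell (1,0)='T' (+6 fires, +4 burnt)
Step 3: cell (1,0)='T' (+5 fires, +6 burnt)
Step 4: cell (1,0)='F' (+1 fires, +5 burnt)
  -> target ignites at step 4
Step 5: cell (1,0)='.' (+2 fires, +1 burnt)
Step 6: cell (1,0)='.' (+0 fires, +2 burnt)
  fire out at step 6

4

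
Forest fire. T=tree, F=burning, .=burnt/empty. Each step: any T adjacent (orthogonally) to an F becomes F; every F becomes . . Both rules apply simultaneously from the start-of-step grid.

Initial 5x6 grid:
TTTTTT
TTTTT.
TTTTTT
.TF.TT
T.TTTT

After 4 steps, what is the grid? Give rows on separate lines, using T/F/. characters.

Step 1: 3 trees catch fire, 1 burn out
  TTTTTT
  TTTTT.
  TTFTTT
  .F..TT
  T.FTTT
Step 2: 4 trees catch fire, 3 burn out
  TTTTTT
  TTFTT.
  TF.FTT
  ....TT
  T..FTT
Step 3: 6 trees catch fire, 4 burn out
  TTFTTT
  TF.FT.
  F...FT
  ....TT
  T...FT
Step 4: 7 trees catch fire, 6 burn out
  TF.FTT
  F...F.
  .....F
  ....FT
  T....F

TF.FTT
F...F.
.....F
....FT
T....F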